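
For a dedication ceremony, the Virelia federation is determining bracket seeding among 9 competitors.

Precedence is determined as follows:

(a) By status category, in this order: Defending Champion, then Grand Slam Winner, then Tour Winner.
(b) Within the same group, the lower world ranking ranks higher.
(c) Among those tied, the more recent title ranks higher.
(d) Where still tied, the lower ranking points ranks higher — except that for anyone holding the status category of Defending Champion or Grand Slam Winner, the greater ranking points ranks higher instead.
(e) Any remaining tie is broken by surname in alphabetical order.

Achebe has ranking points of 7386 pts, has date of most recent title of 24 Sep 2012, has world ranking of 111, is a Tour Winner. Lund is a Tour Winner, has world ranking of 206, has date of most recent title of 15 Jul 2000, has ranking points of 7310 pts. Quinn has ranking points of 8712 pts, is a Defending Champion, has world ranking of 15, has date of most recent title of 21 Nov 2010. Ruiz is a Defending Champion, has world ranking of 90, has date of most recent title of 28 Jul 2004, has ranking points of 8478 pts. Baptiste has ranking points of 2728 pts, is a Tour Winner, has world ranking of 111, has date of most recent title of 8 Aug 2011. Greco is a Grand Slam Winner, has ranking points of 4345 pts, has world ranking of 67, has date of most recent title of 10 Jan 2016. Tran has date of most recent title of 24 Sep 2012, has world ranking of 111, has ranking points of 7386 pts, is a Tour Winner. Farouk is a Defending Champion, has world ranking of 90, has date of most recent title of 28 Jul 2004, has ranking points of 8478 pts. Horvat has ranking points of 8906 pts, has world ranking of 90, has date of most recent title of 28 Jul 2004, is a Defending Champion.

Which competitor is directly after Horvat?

By status category: Quinn, Horvat, Farouk and Ruiz (Defending Champion); then Greco (Grand Slam Winner); then Achebe, Tran, Baptiste and Lund (Tour Winner).
Among Quinn, Horvat, Farouk and Ruiz, by world ranking (lower first): Quinn (15) before Horvat, Farouk and Ruiz (90).
Horvat, Farouk and Ruiz all have date of most recent title 28 Jul 2004, so the next rule applies.
Among Horvat, Farouk and Ruiz, by ranking points (higher first) (reversed rule for this group): Horvat (8906 pts) before Farouk and Ruiz (8478 pts).
Among Farouk and Ruiz, alphabetically by surname: Farouk before Ruiz.
Among Achebe, Tran, Baptiste and Lund, by world ranking (lower first): Achebe, Tran and Baptiste (111) before Lund (206).
Among Achebe, Tran and Baptiste, by date of most recent title (later first): Achebe and Tran (24 Sep 2012) before Baptiste (8 Aug 2011).
Achebe and Tran both have ranking points 7386 pts, so the next rule applies.
Among Achebe and Tran, alphabetically by surname: Achebe before Tran.
Order: Quinn, Horvat, Farouk, Ruiz, Greco, Achebe, Tran, Baptiste, Lund.

Farouk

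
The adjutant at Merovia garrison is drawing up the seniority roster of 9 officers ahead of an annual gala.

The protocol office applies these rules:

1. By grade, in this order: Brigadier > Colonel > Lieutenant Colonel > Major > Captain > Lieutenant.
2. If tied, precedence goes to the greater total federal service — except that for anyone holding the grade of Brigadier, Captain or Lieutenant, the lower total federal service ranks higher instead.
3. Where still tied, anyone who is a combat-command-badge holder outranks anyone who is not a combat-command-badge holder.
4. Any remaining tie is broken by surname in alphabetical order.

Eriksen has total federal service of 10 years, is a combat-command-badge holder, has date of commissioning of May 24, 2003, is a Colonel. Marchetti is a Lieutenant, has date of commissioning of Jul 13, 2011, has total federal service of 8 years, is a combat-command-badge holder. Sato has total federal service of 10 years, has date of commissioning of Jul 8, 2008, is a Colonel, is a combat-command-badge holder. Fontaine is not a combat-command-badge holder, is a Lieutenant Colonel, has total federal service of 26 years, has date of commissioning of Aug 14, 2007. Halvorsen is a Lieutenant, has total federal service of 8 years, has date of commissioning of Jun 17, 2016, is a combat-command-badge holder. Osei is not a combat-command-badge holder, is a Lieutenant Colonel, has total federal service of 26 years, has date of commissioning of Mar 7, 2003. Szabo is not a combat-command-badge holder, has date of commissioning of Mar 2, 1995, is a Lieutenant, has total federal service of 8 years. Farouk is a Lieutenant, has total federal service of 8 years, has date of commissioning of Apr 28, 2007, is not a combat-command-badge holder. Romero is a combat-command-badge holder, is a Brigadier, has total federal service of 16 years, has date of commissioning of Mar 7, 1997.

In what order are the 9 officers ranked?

Romero, Eriksen, Sato, Fontaine, Osei, Halvorsen, Marchetti, Farouk, Szabo

By grade: Romero (Brigadier); then Eriksen and Sato (Colonel); then Fontaine and Osei (Lieutenant Colonel); then Halvorsen, Marchetti, Farouk and Szabo (Lieutenant).
Eriksen and Sato both have total federal service 10 years, so the next rule applies.
Eriksen and Sato are each a combat-command-badge holder, so the next rule applies.
Among Eriksen and Sato, alphabetically by surname: Eriksen before Sato.
Fontaine and Osei both have total federal service 26 years, so the next rule applies.
Fontaine and Osei are each not a combat-command-badge holder, so the next rule applies.
Among Fontaine and Osei, alphabetically by surname: Fontaine before Osei.
Halvorsen, Marchetti, Farouk and Szabo all have total federal service 8 years, so the next rule applies.
Among Halvorsen, Marchetti, Farouk and Szabo, a combat-command-badge holder before not a combat-command-badge holder: Halvorsen and Marchetti (a combat-command-badge holder) before Farouk and Szabo (not a combat-command-badge holder).
Among Halvorsen and Marchetti, alphabetically by surname: Halvorsen before Marchetti.
Among Farouk and Szabo, alphabetically by surname: Farouk before Szabo.
Full order: Romero, Eriksen, Sato, Fontaine, Osei, Halvorsen, Marchetti, Farouk, Szabo.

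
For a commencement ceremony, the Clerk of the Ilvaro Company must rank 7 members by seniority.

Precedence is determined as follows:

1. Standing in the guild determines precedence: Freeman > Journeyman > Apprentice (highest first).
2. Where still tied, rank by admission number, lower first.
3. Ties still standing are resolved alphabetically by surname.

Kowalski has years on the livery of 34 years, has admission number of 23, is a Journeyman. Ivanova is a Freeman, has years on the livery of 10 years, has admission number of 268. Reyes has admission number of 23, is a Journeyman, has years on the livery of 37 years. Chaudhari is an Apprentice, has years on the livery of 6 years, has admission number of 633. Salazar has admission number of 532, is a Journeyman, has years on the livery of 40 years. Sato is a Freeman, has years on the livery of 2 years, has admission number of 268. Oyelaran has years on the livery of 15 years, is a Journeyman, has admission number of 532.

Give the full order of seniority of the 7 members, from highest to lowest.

By standing in the guild: Ivanova and Sato (Freeman); then Kowalski, Reyes, Oyelaran and Salazar (Journeyman); then Chaudhari (Apprentice).
Ivanova and Sato both have admission number 268, so the next rule applies.
Among Ivanova and Sato, alphabetically by surname: Ivanova before Sato.
Among Kowalski, Reyes, Oyelaran and Salazar, by admission number (lower first): Kowalski and Reyes (23) before Oyelaran and Salazar (532).
Among Kowalski and Reyes, alphabetically by surname: Kowalski before Reyes.
Among Oyelaran and Salazar, alphabetically by surname: Oyelaran before Salazar.
Full order: Ivanova, Sato, Kowalski, Reyes, Oyelaran, Salazar, Chaudhari.

Ivanova, Sato, Kowalski, Reyes, Oyelaran, Salazar, Chaudhari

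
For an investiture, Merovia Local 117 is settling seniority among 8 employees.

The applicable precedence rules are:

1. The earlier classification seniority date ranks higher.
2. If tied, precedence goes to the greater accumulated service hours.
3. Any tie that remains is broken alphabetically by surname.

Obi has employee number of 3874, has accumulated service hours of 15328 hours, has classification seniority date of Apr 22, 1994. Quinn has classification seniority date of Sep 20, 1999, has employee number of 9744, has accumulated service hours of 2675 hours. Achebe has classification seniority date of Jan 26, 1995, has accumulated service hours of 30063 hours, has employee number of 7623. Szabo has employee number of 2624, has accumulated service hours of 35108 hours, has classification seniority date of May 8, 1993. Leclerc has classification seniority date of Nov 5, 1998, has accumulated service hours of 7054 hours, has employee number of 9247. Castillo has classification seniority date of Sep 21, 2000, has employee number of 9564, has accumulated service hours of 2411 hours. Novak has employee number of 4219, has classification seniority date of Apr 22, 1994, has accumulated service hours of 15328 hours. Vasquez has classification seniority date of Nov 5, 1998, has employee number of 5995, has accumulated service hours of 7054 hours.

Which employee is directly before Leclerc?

By classification seniority date (earlier first): Szabo (May 8, 1993); then Novak and Obi (both Apr 22, 1994); then Achebe (Jan 26, 1995); then Leclerc and Vasquez (both Nov 5, 1998); then Quinn (Sep 20, 1999); then Castillo (Sep 21, 2000).
Novak and Obi both have accumulated service hours 15328 hours, so the next rule applies.
Among Novak and Obi, alphabetically by surname: Novak before Obi.
Leclerc and Vasquez both have accumulated service hours 7054 hours, so the next rule applies.
Among Leclerc and Vasquez, alphabetically by surname: Leclerc before Vasquez.
Order: Szabo, Novak, Obi, Achebe, Leclerc, Vasquez, Quinn, Castillo.

Achebe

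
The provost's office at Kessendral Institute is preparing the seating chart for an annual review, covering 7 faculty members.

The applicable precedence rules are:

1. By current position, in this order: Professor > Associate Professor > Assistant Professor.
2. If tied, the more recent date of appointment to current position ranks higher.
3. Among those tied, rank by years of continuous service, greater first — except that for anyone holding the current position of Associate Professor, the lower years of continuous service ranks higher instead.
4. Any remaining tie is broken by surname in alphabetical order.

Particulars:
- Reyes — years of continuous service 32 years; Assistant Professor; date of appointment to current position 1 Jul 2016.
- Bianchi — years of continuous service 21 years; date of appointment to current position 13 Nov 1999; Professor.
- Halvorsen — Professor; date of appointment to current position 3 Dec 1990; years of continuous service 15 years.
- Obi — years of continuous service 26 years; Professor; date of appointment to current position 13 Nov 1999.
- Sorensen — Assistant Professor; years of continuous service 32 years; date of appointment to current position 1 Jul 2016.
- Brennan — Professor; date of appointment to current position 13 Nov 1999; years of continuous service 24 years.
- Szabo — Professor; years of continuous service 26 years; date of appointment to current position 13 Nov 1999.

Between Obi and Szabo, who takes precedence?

By current position: Obi, Szabo, Brennan, Bianchi and Halvorsen (Professor); then Reyes and Sorensen (Assistant Professor).
Among Obi, Szabo, Brennan, Bianchi and Halvorsen, by date of appointment to current position (later first): Obi, Szabo, Brennan and Bianchi (13 Nov 1999) before Halvorsen (3 Dec 1990).
Among Obi, Szabo, Brennan and Bianchi, by years of continuous service (higher first): Obi and Szabo (26 years) before Brennan (24 years) before Bianchi (21 years).
Among Obi and Szabo, alphabetically by surname: Obi before Szabo.
Reyes and Sorensen both have date of appointment to current position 1 Jul 2016, so the next rule applies.
Reyes and Sorensen both have years of continuous service 32 years, so the next rule applies.
Among Reyes and Sorensen, alphabetically by surname: Reyes before Sorensen.
So Obi takes precedence.

Obi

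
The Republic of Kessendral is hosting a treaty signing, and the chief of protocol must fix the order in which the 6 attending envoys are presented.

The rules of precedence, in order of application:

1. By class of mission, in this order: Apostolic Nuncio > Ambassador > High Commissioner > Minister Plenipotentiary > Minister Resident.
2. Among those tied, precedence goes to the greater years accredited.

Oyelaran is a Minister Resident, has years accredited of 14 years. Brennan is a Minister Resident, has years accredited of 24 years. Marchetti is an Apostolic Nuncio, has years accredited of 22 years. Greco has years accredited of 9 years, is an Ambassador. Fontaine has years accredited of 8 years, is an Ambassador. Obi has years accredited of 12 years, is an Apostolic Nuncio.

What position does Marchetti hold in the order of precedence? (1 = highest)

By class of mission: Marchetti and Obi (Apostolic Nuncio); then Greco and Fontaine (Ambassador); then Brennan and Oyelaran (Minister Resident).
Among Marchetti and Obi, by years accredited (higher first): Marchetti (22 years) before Obi (12 years).
Among Greco and Fontaine, by years accredited (higher first): Greco (9 years) before Fontaine (8 years).
Among Brennan and Oyelaran, by years accredited (higher first): Brennan (24 years) before Oyelaran (14 years).
Order: Marchetti, Obi, Greco, Fontaine, Brennan, Oyelaran. So position 1.

1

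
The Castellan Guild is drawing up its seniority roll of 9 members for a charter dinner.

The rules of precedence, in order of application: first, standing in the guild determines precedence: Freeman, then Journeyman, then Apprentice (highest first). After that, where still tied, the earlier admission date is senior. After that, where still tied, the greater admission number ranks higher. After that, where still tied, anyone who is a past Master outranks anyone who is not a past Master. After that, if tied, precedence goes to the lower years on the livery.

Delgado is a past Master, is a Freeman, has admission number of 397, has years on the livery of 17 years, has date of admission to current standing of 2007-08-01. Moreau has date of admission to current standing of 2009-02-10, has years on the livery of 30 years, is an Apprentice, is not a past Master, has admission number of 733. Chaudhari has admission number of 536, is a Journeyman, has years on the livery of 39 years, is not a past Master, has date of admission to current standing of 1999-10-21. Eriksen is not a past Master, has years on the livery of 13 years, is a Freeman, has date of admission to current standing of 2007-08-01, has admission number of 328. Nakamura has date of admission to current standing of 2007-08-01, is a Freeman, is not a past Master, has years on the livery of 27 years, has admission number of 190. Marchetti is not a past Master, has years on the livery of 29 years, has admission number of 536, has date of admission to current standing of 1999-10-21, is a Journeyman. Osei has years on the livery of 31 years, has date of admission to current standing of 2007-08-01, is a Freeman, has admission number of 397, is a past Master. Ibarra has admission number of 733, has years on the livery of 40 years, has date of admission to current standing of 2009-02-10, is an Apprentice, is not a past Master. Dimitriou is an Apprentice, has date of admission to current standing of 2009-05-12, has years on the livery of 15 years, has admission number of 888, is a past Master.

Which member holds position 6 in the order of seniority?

Chaudhari

By standing in the guild: Delgado, Osei, Eriksen and Nakamura (Freeman); then Marchetti and Chaudhari (Journeyman); then Moreau, Ibarra and Dimitriou (Apprentice).
Delgado, Osei, Eriksen and Nakamura all have date of admission to current standing 2007-08-01, so the next rule applies.
Among Delgado, Osei, Eriksen and Nakamura, by admission number (higher first): Delgado and Osei (397) before Eriksen (328) before Nakamura (190).
Delgado and Osei are each a past Master, so the next rule applies.
Among Delgado and Osei, by years on the livery (lower first): Delgado (17 years) before Osei (31 years).
Marchetti and Chaudhari both have date of admission to current standing 1999-10-21, so the next rule applies.
Marchetti and Chaudhari both have admission number 536, so the next rule applies.
Marchetti and Chaudhari are each not a past Master, so the next rule applies.
Among Marchetti and Chaudhari, by years on the livery (lower first): Marchetti (29 years) before Chaudhari (39 years).
Among Moreau, Ibarra and Dimitriou, by date of admission to current standing (earlier first): Moreau and Ibarra (2009-02-10) before Dimitriou (2009-05-12).
Moreau and Ibarra both have admission number 733, so the next rule applies.
Moreau and Ibarra are each not a past Master, so the next rule applies.
Among Moreau and Ibarra, by years on the livery (lower first): Moreau (30 years) before Ibarra (40 years).
Order: Delgado, Osei, Eriksen, Nakamura, Marchetti, Chaudhari, Moreau, Ibarra, Dimitriou.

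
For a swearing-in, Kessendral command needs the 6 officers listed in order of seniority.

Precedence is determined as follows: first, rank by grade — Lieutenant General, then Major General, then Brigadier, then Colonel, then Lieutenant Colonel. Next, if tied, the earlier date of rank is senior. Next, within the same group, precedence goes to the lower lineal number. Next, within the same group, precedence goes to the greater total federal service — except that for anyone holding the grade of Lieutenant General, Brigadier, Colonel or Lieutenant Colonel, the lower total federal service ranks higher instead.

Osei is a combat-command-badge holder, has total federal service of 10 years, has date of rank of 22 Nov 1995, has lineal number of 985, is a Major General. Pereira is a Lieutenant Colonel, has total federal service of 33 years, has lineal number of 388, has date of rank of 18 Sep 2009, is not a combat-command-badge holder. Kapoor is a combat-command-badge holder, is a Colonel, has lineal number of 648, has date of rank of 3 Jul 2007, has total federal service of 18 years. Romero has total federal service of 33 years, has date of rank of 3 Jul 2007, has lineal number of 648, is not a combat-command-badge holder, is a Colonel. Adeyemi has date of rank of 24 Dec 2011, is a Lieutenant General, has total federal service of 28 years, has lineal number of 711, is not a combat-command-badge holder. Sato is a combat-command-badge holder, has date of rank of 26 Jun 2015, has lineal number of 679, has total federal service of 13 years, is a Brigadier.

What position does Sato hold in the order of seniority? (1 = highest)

By grade: Adeyemi (Lieutenant General); then Osei (Major General); then Sato (Brigadier); then Kapoor and Romero (Colonel); then Pereira (Lieutenant Colonel).
Kapoor and Romero both have date of rank 3 Jul 2007, so the next rule applies.
Kapoor and Romero both have lineal number 648, so the next rule applies.
Among Kapoor and Romero, by total federal service (lower first) (reversed rule for this group): Kapoor (18 years) before Romero (33 years).
Order: Adeyemi, Osei, Sato, Kapoor, Romero, Pereira. So position 3.

3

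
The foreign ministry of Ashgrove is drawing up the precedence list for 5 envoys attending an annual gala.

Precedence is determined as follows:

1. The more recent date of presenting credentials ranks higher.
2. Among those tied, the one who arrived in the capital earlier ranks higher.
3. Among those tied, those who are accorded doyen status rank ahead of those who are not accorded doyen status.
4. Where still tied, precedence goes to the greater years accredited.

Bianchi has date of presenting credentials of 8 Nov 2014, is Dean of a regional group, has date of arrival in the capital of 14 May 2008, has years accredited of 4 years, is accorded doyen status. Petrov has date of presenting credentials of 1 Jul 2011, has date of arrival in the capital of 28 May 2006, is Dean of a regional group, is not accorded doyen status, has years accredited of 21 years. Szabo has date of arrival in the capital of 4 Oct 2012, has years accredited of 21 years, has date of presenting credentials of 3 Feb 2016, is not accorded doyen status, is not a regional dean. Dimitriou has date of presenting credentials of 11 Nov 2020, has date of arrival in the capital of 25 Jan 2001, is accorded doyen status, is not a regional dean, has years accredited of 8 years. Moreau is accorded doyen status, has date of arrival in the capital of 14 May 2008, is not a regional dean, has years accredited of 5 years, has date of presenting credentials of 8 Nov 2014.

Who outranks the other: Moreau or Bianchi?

By date of presenting credentials (later first): Dimitriou (11 Nov 2020); then Szabo (3 Feb 2016); then Moreau and Bianchi (both 8 Nov 2014); then Petrov (1 Jul 2011).
Moreau and Bianchi both have date of arrival in the capital 14 May 2008, so the next rule applies.
Moreau and Bianchi are each accorded doyen status, so the next rule applies.
Among Moreau and Bianchi, by years accredited (higher first): Moreau (5 years) before Bianchi (4 years).
So Moreau takes precedence.

Moreau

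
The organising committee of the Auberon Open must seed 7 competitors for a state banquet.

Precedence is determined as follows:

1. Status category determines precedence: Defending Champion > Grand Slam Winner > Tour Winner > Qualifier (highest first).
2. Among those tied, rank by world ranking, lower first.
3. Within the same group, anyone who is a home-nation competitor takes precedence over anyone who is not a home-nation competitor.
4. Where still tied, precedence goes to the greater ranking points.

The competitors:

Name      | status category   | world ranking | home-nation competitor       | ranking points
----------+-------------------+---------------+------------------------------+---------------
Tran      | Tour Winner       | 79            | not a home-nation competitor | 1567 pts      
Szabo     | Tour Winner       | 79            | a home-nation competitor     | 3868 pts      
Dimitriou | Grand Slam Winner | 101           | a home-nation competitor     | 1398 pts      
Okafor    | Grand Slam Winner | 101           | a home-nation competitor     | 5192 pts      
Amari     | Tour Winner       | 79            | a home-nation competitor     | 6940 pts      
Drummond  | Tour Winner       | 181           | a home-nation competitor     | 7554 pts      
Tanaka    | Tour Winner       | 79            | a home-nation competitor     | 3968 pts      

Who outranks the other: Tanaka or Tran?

By status category: Okafor and Dimitriou (Grand Slam Winner); then Amari, Tanaka, Szabo, Tran and Drummond (Tour Winner).
Okafor and Dimitriou both have world ranking 101, so the next rule applies.
Okafor and Dimitriou are each a home-nation competitor, so the next rule applies.
Among Okafor and Dimitriou, by ranking points (higher first): Okafor (5192 pts) before Dimitriou (1398 pts).
Among Amari, Tanaka, Szabo, Tran and Drummond, by world ranking (lower first): Amari, Tanaka, Szabo and Tran (79) before Drummond (181).
Among Amari, Tanaka, Szabo and Tran, a home-nation competitor before not a home-nation competitor: Amari, Tanaka and Szabo (a home-nation competitor) before Tran (not a home-nation competitor).
Among Amari, Tanaka and Szabo, by ranking points (higher first): Amari (6940 pts) before Tanaka (3968 pts) before Szabo (3868 pts).
So Tanaka takes precedence.

Tanaka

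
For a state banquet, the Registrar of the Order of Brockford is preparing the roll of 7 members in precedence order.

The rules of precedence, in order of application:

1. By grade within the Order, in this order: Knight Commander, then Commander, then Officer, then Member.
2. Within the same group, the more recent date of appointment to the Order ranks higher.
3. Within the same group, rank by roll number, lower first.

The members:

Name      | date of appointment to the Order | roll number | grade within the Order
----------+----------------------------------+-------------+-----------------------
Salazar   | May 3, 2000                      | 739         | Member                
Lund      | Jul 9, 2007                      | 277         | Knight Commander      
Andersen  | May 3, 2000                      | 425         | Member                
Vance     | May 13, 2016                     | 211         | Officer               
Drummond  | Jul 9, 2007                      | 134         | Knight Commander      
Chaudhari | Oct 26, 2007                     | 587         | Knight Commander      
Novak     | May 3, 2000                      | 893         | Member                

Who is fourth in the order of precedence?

By grade within the Order: Chaudhari, Drummond and Lund (Knight Commander); then Vance (Officer); then Andersen, Salazar and Novak (Member).
Among Chaudhari, Drummond and Lund, by date of appointment to the Order (later first): Chaudhari (Oct 26, 2007) before Drummond and Lund (Jul 9, 2007).
Among Drummond and Lund, by roll number (lower first): Drummond (134) before Lund (277).
Andersen, Salazar and Novak all have date of appointment to the Order May 3, 2000, so the next rule applies.
Among Andersen, Salazar and Novak, by roll number (lower first): Andersen (425) before Salazar (739) before Novak (893).
Order: Chaudhari, Drummond, Lund, Vance, Andersen, Salazar, Novak.

Vance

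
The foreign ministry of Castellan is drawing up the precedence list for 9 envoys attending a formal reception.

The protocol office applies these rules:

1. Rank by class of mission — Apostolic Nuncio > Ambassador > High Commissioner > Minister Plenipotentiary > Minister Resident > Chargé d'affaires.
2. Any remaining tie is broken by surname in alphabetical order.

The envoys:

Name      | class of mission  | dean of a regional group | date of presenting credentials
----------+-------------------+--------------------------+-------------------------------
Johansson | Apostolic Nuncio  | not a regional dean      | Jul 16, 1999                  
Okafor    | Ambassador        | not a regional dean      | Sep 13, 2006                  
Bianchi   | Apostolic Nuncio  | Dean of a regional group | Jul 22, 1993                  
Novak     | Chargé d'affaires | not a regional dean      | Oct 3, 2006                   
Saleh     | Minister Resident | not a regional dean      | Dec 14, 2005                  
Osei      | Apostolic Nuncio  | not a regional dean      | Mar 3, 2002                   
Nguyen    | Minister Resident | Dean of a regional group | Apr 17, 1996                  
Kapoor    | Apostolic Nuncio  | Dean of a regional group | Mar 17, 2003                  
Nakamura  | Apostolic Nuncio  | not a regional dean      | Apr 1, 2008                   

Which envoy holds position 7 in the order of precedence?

By class of mission: Bianchi, Johansson, Kapoor, Nakamura and Osei (Apostolic Nuncio); then Okafor (Ambassador); then Nguyen and Saleh (Minister Resident); then Novak (Chargé d'affaires).
Among Bianchi, Johansson, Kapoor, Nakamura and Osei, alphabetically by surname: Bianchi before Johansson before Kapoor before Nakamura before Osei.
Among Nguyen and Saleh, alphabetically by surname: Nguyen before Saleh.
Order: Bianchi, Johansson, Kapoor, Nakamura, Osei, Okafor, Nguyen, Saleh, Novak.

Nguyen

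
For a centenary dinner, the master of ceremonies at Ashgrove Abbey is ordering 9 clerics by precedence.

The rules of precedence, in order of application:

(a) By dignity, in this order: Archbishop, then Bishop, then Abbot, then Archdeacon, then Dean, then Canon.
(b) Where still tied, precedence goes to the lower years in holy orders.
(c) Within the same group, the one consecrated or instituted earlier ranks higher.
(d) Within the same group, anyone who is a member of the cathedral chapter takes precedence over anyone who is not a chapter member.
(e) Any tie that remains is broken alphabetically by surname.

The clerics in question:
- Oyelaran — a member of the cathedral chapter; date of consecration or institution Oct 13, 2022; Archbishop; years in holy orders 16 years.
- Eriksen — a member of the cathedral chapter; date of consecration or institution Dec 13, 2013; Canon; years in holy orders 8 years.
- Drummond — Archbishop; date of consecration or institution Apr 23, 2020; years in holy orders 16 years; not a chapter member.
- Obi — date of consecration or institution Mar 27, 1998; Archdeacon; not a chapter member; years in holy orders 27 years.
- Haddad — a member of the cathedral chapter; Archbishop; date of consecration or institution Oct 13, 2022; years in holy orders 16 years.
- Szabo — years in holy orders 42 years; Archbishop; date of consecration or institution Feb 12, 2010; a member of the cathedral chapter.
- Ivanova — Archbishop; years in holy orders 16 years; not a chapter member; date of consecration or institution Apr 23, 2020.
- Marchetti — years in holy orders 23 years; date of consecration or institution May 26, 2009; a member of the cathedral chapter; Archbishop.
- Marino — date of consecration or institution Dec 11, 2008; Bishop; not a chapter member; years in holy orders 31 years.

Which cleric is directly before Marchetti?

By dignity: Drummond, Ivanova, Haddad, Oyelaran, Marchetti and Szabo (Archbishop); then Marino (Bishop); then Obi (Archdeacon); then Eriksen (Canon).
Among Drummond, Ivanova, Haddad, Oyelaran, Marchetti and Szabo, by years in holy orders (lower first): Drummond, Ivanova, Haddad and Oyelaran (16 years) before Marchetti (23 years) before Szabo (42 years).
Among Drummond, Ivanova, Haddad and Oyelaran, by date of consecration or institution (earlier first): Drummond and Ivanova (Apr 23, 2020) before Haddad and Oyelaran (Oct 13, 2022).
Drummond and Ivanova are each not a chapter member, so the next rule applies.
Among Drummond and Ivanova, alphabetically by surname: Drummond before Ivanova.
Haddad and Oyelaran are each a member of the cathedral chapter, so the next rule applies.
Among Haddad and Oyelaran, alphabetically by surname: Haddad before Oyelaran.
Order: Drummond, Ivanova, Haddad, Oyelaran, Marchetti, Szabo, Marino, Obi, Eriksen.

Oyelaran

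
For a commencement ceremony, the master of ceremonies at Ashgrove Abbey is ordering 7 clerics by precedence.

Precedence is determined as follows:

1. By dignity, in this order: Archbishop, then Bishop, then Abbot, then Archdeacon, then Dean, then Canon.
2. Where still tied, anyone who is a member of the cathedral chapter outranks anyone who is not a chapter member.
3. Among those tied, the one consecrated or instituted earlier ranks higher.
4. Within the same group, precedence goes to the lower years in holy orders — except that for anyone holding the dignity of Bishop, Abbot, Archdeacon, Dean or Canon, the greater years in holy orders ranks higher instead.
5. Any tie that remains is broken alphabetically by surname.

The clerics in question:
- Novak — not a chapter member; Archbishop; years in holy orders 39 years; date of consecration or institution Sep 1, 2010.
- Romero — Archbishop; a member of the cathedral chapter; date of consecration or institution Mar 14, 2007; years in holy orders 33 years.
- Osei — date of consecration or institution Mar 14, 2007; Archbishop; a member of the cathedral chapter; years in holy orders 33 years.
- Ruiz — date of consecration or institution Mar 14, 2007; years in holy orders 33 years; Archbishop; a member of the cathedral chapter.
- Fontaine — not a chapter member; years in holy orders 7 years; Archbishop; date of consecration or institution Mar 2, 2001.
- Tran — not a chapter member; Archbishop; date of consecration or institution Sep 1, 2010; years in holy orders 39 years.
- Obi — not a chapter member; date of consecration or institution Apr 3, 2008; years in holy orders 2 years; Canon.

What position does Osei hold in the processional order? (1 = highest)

By dignity: Osei, Romero, Ruiz, Fontaine, Novak and Tran (Archbishop); then Obi (Canon).
Among Osei, Romero, Ruiz, Fontaine, Novak and Tran, a member of the cathedral chapter before not a chapter member: Osei, Romero and Ruiz (a member of the cathedral chapter) before Fontaine, Novak and Tran (not a chapter member).
Osei, Romero and Ruiz all have date of consecration or institution Mar 14, 2007, so the next rule applies.
Osei, Romero and Ruiz all have years in holy orders 33 years, so the next rule applies.
Among Osei, Romero and Ruiz, alphabetically by surname: Osei before Romero before Ruiz.
Among Fontaine, Novak and Tran, by date of consecration or institution (earlier first): Fontaine (Mar 2, 2001) before Novak and Tran (Sep 1, 2010).
Novak and Tran both have years in holy orders 39 years, so the next rule applies.
Among Novak and Tran, alphabetically by surname: Novak before Tran.
Order: Osei, Romero, Ruiz, Fontaine, Novak, Tran, Obi. So position 1.

1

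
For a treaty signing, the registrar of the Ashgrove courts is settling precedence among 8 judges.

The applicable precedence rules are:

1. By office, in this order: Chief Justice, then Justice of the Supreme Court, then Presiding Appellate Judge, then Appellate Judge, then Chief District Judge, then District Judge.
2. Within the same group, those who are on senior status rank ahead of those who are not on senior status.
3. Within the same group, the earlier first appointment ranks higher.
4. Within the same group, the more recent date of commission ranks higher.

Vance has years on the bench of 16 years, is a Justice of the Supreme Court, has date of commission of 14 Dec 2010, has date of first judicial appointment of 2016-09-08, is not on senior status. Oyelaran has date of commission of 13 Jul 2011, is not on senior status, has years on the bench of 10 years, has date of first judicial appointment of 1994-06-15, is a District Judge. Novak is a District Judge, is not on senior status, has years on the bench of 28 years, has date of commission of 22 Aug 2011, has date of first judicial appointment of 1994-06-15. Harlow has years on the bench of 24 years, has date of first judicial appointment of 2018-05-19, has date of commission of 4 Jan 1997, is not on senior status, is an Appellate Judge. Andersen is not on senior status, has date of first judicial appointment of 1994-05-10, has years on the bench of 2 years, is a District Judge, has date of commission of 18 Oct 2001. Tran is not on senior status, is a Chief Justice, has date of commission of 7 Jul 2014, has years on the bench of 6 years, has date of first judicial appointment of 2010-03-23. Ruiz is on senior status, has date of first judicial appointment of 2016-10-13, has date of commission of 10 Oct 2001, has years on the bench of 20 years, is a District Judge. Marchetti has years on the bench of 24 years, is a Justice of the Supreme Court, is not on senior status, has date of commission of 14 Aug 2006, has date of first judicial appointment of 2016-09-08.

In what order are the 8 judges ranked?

Tran, Vance, Marchetti, Harlow, Ruiz, Andersen, Novak, Oyelaran

By office: Tran (Chief Justice); then Vance and Marchetti (Justice of the Supreme Court); then Harlow (Appellate Judge); then Ruiz, Andersen, Novak and Oyelaran (District Judge).
Vance and Marchetti are each not on senior status, so the next rule applies.
Vance and Marchetti both have date of first judicial appointment 2016-09-08, so the next rule applies.
Among Vance and Marchetti, by date of commission (later first): Vance (14 Dec 2010) before Marchetti (14 Aug 2006).
Among Ruiz, Andersen, Novak and Oyelaran, on senior status before not on senior status: Ruiz (on senior status) before Andersen, Novak and Oyelaran (not on senior status).
Among Andersen, Novak and Oyelaran, by date of first judicial appointment (earlier first): Andersen (1994-05-10) before Novak and Oyelaran (1994-06-15).
Among Novak and Oyelaran, by date of commission (later first): Novak (22 Aug 2011) before Oyelaran (13 Jul 2011).
Full order: Tran, Vance, Marchetti, Harlow, Ruiz, Andersen, Novak, Oyelaran.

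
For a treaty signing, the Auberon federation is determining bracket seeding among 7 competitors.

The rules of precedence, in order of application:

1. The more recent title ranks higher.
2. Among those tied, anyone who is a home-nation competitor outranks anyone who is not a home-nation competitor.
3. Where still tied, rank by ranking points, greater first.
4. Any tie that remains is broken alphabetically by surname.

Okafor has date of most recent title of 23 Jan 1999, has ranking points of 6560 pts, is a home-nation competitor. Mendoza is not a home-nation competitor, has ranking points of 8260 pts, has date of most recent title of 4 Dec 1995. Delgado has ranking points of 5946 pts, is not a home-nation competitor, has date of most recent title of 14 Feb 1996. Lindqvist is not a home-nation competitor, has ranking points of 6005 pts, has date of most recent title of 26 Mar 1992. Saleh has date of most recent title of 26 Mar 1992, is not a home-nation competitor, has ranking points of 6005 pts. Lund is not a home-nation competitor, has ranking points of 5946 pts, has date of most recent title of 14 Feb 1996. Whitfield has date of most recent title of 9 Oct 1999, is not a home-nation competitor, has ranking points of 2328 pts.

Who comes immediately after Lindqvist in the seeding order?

Saleh

By date of most recent title (later first): Whitfield (9 Oct 1999); then Okafor (23 Jan 1999); then Delgado and Lund (both 14 Feb 1996); then Mendoza (4 Dec 1995); then Lindqvist and Saleh (both 26 Mar 1992).
Delgado and Lund are each not a home-nation competitor, so the next rule applies.
Delgado and Lund both have ranking points 5946 pts, so the next rule applies.
Among Delgado and Lund, alphabetically by surname: Delgado before Lund.
Lindqvist and Saleh are each not a home-nation competitor, so the next rule applies.
Lindqvist and Saleh both have ranking points 6005 pts, so the next rule applies.
Among Lindqvist and Saleh, alphabetically by surname: Lindqvist before Saleh.
Order: Whitfield, Okafor, Delgado, Lund, Mendoza, Lindqvist, Saleh.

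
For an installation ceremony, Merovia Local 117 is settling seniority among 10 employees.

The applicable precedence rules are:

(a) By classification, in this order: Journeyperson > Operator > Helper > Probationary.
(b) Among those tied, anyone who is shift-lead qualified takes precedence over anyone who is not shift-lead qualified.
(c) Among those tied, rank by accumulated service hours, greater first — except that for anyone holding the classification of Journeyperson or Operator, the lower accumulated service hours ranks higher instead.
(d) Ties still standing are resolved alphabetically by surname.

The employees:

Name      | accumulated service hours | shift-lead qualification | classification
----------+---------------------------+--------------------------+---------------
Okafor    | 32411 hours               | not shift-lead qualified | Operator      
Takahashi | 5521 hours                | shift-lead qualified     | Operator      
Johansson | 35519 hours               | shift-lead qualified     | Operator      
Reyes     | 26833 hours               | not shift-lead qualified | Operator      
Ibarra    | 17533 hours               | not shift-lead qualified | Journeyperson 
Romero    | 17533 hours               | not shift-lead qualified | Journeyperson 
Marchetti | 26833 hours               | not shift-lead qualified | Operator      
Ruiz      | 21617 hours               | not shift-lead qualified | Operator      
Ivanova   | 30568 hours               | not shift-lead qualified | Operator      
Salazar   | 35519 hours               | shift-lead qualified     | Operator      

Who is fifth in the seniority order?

By classification: Ibarra and Romero (Journeyperson); then Takahashi, Johansson, Salazar, Ruiz, Marchetti, Reyes, Ivanova and Okafor (Operator).
Ibarra and Romero are each not shift-lead qualified, so the next rule applies.
Ibarra and Romero both have accumulated service hours 17533 hours, so the next rule applies.
Among Ibarra and Romero, alphabetically by surname: Ibarra before Romero.
Among Takahashi, Johansson, Salazar, Ruiz, Marchetti, Reyes, Ivanova and Okafor, shift-lead qualified before not shift-lead qualified: Takahashi, Johansson and Salazar (shift-lead qualified) before Ruiz, Marchetti, Reyes, Ivanova and Okafor (not shift-lead qualified).
Among Takahashi, Johansson and Salazar, by accumulated service hours (lower first) (reversed rule for this group): Takahashi (5521 hours) before Johansson and Salazar (35519 hours).
Among Johansson and Salazar, alphabetically by surname: Johansson before Salazar.
Among Ruiz, Marchetti, Reyes, Ivanova and Okafor, by accumulated service hours (lower first) (reversed rule for this group): Ruiz (21617 hours) before Marchetti and Reyes (26833 hours) before Ivanova (30568 hours) before Okafor (32411 hours).
Among Marchetti and Reyes, alphabetically by surname: Marchetti before Reyes.
Order: Ibarra, Romero, Takahashi, Johansson, Salazar, Ruiz, Marchetti, Reyes, Ivanova, Okafor.

Salazar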